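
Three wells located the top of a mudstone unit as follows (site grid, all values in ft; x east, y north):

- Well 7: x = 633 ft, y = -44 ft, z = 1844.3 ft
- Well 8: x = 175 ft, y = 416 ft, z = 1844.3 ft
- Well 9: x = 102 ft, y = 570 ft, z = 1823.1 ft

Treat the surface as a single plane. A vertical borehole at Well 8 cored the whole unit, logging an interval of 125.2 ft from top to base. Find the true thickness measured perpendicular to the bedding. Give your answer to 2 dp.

Let the plane be z = a·x + b·y + c.
Well 8−Well 7: −458a + 460b = 0;  Well 9−Well 7: −531a + 614b = −21.2.
Solving gives a = −0.26391, b = −0.26276.
|∇z| = √(a²+b²) = 0.37241, so dip δ = arctan(0.37241) = 20.43°.
True thickness = vertical thickness × cos δ = 125.2 × cos 20.43° = 117.33 ft.

117.33 ft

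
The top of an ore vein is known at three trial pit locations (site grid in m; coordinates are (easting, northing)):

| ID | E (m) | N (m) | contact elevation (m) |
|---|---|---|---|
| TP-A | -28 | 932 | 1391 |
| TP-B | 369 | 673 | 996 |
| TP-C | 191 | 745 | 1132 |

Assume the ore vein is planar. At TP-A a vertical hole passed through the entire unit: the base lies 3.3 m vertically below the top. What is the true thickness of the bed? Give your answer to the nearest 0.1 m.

Two edge vectors: TP-A→TP-B = (397, -259, -395), TP-A→TP-C = (219, -187, -259).
Normal n = (TP-A→TP-B) × (TP-A→TP-C) = (-6784, 16318, -17518).
So ∂z/∂E = −n_x/n_z = −0.38726 and ∂z/∂N = −n_y/n_z = 0.93150.
|∇z| = √(a²+b²) = 1.00879, so dip δ = arctan(1.00879) = 45.25°.
True thickness = vertical thickness × cos δ = 3.3 × cos 45.25° = 2.3 m.

2.3 m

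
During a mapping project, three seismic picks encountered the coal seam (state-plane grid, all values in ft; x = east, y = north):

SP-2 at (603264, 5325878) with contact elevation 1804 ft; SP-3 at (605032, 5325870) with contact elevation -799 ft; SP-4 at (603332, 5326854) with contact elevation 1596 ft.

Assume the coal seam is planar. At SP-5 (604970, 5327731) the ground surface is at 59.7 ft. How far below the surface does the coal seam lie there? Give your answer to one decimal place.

Let the plane be z = a·x + b·y + c.
SP-3−SP-2: 1768a − 8b = −2603;  SP-4−SP-2: 68a + 976b = −208.
Solving gives a = −1.472785080, b = −0.110502679.
Then c = 1804 − a·603264 − b·5325878 = 1478806.00.
At (604970, 5327731): z_contact = −890990.79 − 588728.55 + 1478806.00 = -913.33 ft.
Depth below ground = 59.7 − (-913.33) = 973.0 ft.

973.0 ft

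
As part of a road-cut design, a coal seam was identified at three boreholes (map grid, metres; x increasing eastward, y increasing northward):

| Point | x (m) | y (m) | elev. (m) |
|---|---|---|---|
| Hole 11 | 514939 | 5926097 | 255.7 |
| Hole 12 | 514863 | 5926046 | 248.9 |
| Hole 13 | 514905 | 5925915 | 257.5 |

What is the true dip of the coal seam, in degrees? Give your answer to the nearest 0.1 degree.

Two edge vectors: Hole 11→Hole 12 = (-76, -51, -6.8), Hole 11→Hole 13 = (-34, -182, 1.8).
Normal n = (Hole 11→Hole 12) × (Hole 11→Hole 13) = (-1329.4, 368, 12098).
So ∂z/∂x = −n_x/n_z = 0.10989 and ∂z/∂y = −n_y/n_z = −0.03042.
Gradient magnitude |∇z| = √(a² + b²) = √(0.01207 + 0.00093) = 0.11402.
True dip = arctan(0.11402) = 6.5°, dipping toward WNW (azimuth ≈ 285°).

6.5°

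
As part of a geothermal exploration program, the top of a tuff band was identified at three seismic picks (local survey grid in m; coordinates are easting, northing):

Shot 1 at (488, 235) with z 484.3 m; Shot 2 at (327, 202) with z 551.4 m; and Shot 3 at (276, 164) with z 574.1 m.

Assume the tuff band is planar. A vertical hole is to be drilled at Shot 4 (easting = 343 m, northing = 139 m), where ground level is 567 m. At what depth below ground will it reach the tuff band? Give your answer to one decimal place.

Let the plane be z = a·easting + b·northing + c.
Shot 2−Shot 1: −161a − 33b = 67.1;  Shot 3−Shot 1: −212a − 71b = 89.8.
Solving gives a = −0.40602, b = −0.05245.
Then c = 484.3 − a·488 − b·235 = 694.76.
At (343, 139): z_contact = −139.26 − 7.29 + 694.76 = 548.21 m.
Depth below ground = 567 − 548.21 = 18.8 m.

18.8 m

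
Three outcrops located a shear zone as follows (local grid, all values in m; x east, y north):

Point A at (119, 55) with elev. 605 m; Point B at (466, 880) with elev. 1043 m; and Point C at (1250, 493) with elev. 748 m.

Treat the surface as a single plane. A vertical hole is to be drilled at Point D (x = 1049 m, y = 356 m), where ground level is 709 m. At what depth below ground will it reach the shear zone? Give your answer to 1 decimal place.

20.2 m

Two edge vectors: Point A→Point B = (347, 825, 438), Point A→Point C = (1131, 438, 143).
Normal n = (Point A→Point B) × (Point A→Point C) = (-73869, 445757, -781089).
So ∂z/∂x = −n_x/n_z = −0.094572 and ∂z/∂y = −n_y/n_z = 0.570687.
Intercept c from Point A: 605 + 11.25 − 31.39 = 584.87.
At (1049, 356): z_contact = −99.21 + 203.16 + 584.87 = 688.82 m.
Depth below ground = 709 − 688.82 = 20.2 m.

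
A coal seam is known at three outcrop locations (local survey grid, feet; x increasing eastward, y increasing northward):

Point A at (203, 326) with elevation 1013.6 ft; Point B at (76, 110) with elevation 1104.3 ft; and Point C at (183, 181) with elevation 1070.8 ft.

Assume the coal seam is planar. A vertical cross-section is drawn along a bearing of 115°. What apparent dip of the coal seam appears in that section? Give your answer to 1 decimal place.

6.4°

Two edge vectors: Point A→Point B = (-127, -216, 90.7), Point A→Point C = (-20, -145, 57.2).
Normal n = (Point A→Point B) × (Point A→Point C) = (796.3, 5450.4, 14095).
So ∂z/∂x = −n_x/n_z = −0.05650 and ∂z/∂y = −n_y/n_z = −0.38669.
Unit vector along 115° is (sin 115°, cos 115°) = (0.9063, -0.4226).
Slope in that direction = a·(0.9063) + b·(-0.4226) = 0.11222.
Apparent dip = arctan|0.11222| = 6.4° (true dip is 21.3°, so apparent ≤ true as expected).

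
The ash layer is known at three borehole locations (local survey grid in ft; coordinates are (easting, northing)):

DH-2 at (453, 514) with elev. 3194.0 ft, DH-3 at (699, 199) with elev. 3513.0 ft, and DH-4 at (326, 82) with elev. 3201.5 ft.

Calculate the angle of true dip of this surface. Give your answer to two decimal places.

44.13°

Two edge vectors: DH-2→DH-3 = (246, -315, 319), DH-2→DH-4 = (-127, -432, 7.5).
Normal n = (DH-2→DH-3) × (DH-2→DH-4) = (135445.5, -42358, -146277).
So ∂z/∂E = −n_x/n_z = 0.92595 and ∂z/∂N = −n_y/n_z = −0.28957.
Gradient magnitude |∇z| = √(a² + b²) = √(0.85739 + 0.08385) = 0.97018.
True dip = arctan(0.97018) = 44.13°, dipping toward WNW (azimuth ≈ 287°).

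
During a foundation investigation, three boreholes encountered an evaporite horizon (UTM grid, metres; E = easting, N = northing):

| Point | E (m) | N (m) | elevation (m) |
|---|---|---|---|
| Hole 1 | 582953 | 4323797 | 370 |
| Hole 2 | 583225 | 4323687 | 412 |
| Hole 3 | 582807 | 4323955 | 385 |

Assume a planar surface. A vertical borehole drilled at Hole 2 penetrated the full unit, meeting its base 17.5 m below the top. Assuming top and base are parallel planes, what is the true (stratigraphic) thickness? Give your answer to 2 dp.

Let the plane be z = a·E + b·N + c.
Hole 2−Hole 1: 272a − 110b = 42;  Hole 3−Hole 1: −146a + 158b = 15.
Solving gives a = 0.30785, b = 0.37940.
|∇z| = √(a²+b²) = 0.48859, so dip δ = arctan(0.48859) = 26.04°.
True thickness = vertical thickness × cos δ = 17.5 × cos 26.04° = 15.72 m.

15.72 m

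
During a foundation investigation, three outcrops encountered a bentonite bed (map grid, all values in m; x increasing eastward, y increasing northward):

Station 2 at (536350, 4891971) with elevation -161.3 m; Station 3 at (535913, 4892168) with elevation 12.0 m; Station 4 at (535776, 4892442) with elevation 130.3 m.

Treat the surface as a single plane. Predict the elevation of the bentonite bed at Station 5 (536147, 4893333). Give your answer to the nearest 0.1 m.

302.1 m

Two edge vectors: Station 2→Station 3 = (-437, 197, 173.3), Station 2→Station 4 = (-574, 471, 291.6).
Normal n = (Station 2→Station 3) × (Station 2→Station 4) = (-24179.1, 27955, -92749).
So ∂z/∂x = −n_x/n_z = −0.260693916 and ∂z/∂y = −n_y/n_z = 0.301404867.
Intercept c from Station 2: -161.3 + 139823.18 − 1474463.87 = −1334801.99.
At (536147, 4893333): z = −139770.3 + 1474874.4 − 1334801.99 = 302.1 m.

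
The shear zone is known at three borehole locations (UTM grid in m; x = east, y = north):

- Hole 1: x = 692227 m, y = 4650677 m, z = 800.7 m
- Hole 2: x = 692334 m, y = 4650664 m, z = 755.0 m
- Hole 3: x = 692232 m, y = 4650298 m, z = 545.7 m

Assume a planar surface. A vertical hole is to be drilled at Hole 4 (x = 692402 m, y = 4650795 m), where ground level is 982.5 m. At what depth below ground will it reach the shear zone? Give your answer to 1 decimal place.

Two edge vectors: Hole 1→Hole 2 = (107, -13, -45.7), Hole 1→Hole 3 = (5, -379, -255).
Normal n = (Hole 1→Hole 2) × (Hole 1→Hole 3) = (-14005.3, 27056.5, -40488).
So ∂z/∂x = −n_x/n_z = −0.345912369 and ∂z/∂y = −n_y/n_z = 0.668259731.
Intercept c from Hole 1: 800.7 + 239449.88 − 3107860.16 = −2867609.58.
At (692402, 4650795): z_contact = −239510.42 + 3107939.02 − 2867609.58 = 819.02 m.
Depth below ground = 982.5 − 819.02 = 163.5 m.

163.5 m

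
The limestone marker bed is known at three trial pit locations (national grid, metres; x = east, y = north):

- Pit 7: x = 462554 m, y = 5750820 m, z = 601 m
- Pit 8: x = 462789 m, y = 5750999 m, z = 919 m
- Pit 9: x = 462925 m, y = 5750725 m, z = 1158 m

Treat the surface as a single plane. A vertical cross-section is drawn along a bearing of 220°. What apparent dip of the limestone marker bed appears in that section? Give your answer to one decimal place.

Let the plane be z = a·x + b·y + c.
Pit 8−Pit 7: 235a + 179b = 318;  Pit 9−Pit 7: 371a − 95b = 557.
Solving gives a = 1.46407, b = −0.14557.
Unit vector along 220° is (sin 220°, cos 220°) = (-0.6428, -0.7660).
Slope in that direction = a·(-0.6428) + b·(-0.7660) = −0.82957.
Apparent dip = arctan|0.82957| = 39.7° (true dip is 55.8°, so apparent ≤ true as expected).

39.7°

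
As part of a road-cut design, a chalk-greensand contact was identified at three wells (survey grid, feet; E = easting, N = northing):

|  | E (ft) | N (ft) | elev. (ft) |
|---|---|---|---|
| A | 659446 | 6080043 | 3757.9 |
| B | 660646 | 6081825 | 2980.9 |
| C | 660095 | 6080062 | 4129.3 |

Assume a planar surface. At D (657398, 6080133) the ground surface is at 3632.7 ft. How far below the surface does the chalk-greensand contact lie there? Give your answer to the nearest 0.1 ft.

Two edge vectors: A→B = (1200, 1782, -777), A→C = (649, 19, 371.4).
Normal n = (A→B) × (A→C) = (676597.8, -949953, -1133718).
So ∂z/∂E = −n_x/n_z = 0.596795499 and ∂z/∂N = −n_y/n_z = −0.837909427.
Intercept c from A: 3757.9 − 393554.40 + 5094525.35 = 4704728.84.
At (657398, 6080133): z_contact = 392332.17 − 5094600.76 + 4704728.84 = 2460.25 ft.
Depth below ground = 3632.7 − 2460.25 = 1172.4 ft.

1172.4 ft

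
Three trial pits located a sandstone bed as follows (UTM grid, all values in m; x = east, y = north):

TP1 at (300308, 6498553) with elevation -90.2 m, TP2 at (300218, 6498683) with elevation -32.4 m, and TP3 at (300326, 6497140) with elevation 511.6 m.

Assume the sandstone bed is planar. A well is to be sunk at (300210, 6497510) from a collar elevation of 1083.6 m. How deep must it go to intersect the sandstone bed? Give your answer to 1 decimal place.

Let the plane be z = a·x + b·y + c.
TP2−TP1: −90a + 130b = 57.8;  TP3−TP1: 18a − 1413b = 601.8.
Solving gives a = −1.280985340, b = −0.442220620.
Then c = -90.2 − a·300308 − b·6498553 = 3258394.08.
At (300210, 6497510): z_contact = −384564.61 − 2873332.90 + 3258394.08 = 496.57 m.
Depth below ground = 1083.6 − 496.57 = 587.0 m.

587.0 m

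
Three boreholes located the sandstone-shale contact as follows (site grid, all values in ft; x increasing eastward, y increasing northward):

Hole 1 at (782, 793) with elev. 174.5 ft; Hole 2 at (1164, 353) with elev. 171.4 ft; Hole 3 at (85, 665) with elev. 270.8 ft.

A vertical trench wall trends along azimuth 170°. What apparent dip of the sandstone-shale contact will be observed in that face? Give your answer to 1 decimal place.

Two edge vectors: Hole 1→Hole 2 = (382, -440, -3.1), Hole 1→Hole 3 = (-697, -128, 96.3).
Normal n = (Hole 1→Hole 2) × (Hole 1→Hole 3) = (-42768.8, -34625.9, -355576).
So ∂z/∂x = −n_x/n_z = −0.12028 and ∂z/∂y = −n_y/n_z = −0.09738.
Unit vector along 170° is (sin 170°, cos 170°) = (0.1736, -0.9848).
Slope in that direction = a·(0.1736) + b·(-0.9848) = 0.07501.
Apparent dip = arctan|0.07501| = 4.3° (true dip is 8.8°, so apparent ≤ true as expected).

4.3°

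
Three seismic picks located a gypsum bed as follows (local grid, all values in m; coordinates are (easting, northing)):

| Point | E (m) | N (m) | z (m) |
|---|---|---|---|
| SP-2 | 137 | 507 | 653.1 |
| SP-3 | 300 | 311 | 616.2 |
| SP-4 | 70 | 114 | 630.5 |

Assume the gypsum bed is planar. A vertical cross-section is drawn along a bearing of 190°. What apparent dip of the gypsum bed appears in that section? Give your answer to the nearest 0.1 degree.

Let the plane be z = a·E + b·N + c.
SP-3−SP-2: 163a − 196b = −36.9;  SP-4−SP-2: −67a − 393b = −22.6.
Solving gives a = −0.13048, b = 0.07975.
Unit vector along 190° is (sin 190°, cos 190°) = (-0.1736, -0.9848).
Slope in that direction = a·(-0.1736) + b·(-0.9848) = −0.05588.
Apparent dip = arctan|0.05588| = 3.2° (true dip is 8.7°, so apparent ≤ true as expected).

3.2°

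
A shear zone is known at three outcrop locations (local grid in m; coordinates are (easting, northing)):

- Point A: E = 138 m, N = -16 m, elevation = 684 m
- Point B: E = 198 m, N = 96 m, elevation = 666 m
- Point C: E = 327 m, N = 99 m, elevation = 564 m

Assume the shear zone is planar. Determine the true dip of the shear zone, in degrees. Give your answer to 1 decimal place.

40.0°

Two edge vectors: Point A→Point B = (60, 112, -18), Point A→Point C = (189, 115, -120).
Normal n = (Point A→Point B) × (Point A→Point C) = (-11370, 3798, -14268).
So ∂z/∂E = −n_x/n_z = −0.79689 and ∂z/∂N = −n_y/n_z = 0.26619.
Gradient magnitude |∇z| = √(a² + b²) = √(0.63503 + 0.07086) = 0.84017.
True dip = arctan(0.84017) = 40.0°, dipping toward ESE (azimuth ≈ 108°).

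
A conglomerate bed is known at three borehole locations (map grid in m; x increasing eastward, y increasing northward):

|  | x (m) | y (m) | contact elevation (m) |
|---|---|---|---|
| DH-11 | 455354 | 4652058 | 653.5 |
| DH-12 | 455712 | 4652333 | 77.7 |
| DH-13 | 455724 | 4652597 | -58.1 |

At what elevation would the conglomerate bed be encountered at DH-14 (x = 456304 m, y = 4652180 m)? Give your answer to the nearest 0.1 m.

Let the plane be z = a·x + b·y + c.
DH-12−DH-11: 358a + 275b = −575.8;  DH-13−DH-11: 370a + 539b = −711.6.
Solving gives a = −1.257139411, b = −0.457251239.
Then c = 653.5 − a·455354 − b·4652058 = 2700256.24.
At (456304, 4652180): z = −573637.7 − 2127215.1 + 2700256.24 = -596.6 m.

-596.6 m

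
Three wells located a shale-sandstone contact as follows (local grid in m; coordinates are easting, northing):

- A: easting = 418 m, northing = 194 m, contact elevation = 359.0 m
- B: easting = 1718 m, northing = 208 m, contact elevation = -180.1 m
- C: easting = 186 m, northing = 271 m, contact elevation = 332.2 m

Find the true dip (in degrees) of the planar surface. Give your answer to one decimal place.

Let the plane be z = a·easting + b·northing + c.
B−A: 1300a + 14b = −539.1;  C−A: −232a + 77b = −26.8.
Solving gives a = −0.39803, b = −1.54731.
Gradient magnitude |∇z| = √(a² + b²) = √(0.15843 + 2.39416) = 1.59768.
True dip = arctan(1.59768) = 58.0°, dipping toward NNE (azimuth ≈ 014°).

58.0°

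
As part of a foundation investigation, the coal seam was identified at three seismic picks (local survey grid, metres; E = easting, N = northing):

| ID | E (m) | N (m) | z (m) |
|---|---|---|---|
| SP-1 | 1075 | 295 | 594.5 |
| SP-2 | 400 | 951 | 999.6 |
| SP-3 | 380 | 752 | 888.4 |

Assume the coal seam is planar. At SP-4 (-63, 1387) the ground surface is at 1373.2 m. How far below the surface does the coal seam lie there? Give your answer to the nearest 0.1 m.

103.6 m

Let the plane be z = a·E + b·N + c.
SP-2−SP-1: −675a + 656b = 405.1;  SP-3−SP-1: −695a + 457b = 293.9.
Solving gives a = −0.052004, b = 0.564020.
Then c = 594.5 − a·1075 − b·295 = 484.02.
At (-63, 1387): z_contact = 3.28 + 782.30 + 484.02 = 1269.59 m.
Depth below ground = 1373.2 − 1269.59 = 103.6 m.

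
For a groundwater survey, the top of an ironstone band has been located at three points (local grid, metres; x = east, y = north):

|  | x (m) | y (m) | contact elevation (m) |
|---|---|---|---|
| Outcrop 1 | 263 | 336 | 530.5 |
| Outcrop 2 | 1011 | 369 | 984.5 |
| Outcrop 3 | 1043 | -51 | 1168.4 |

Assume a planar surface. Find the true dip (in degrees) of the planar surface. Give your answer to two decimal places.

Let the plane be z = a·x + b·y + c.
Outcrop 2−Outcrop 1: 748a + 33b = 454;  Outcrop 3−Outcrop 1: 780a − 387b = 637.9.
Solving gives a = 0.62417, b = −0.39030.
Gradient magnitude |∇z| = √(a² + b²) = √(0.38959 + 0.15234) = 0.73616.
True dip = arctan(0.73616) = 36.36°, dipping toward WNW (azimuth ≈ 302°).

36.36°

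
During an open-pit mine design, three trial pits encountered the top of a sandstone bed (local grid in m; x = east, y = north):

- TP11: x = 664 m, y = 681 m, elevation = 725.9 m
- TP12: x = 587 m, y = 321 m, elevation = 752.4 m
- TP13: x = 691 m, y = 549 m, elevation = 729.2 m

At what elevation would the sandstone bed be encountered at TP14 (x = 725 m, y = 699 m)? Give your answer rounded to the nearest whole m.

718 m

Two edge vectors: TP11→TP12 = (-77, -360, 26.5), TP11→TP13 = (27, -132, 3.3).
Normal n = (TP11→TP12) × (TP11→TP13) = (2310, 969.6, 19884).
So ∂z/∂x = −n_x/n_z = −0.11617 and ∂z/∂y = −n_y/n_z = −0.04876.
Intercept c from TP11: 725.9 + 77.14 + 33.21 = 836.25.
At (725, 699): z = −84.2 − 34.1 + 836.25 = 717.9 m.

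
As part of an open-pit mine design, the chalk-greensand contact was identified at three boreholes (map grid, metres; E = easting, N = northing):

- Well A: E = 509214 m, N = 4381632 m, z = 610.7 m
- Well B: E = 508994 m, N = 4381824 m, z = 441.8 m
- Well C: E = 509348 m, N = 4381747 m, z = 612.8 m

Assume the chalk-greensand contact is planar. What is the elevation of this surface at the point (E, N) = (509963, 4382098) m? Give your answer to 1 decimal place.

Let the plane be z = a·E + b·N + c.
Well B−Well A: −220a + 192b = −168.9;  Well C−Well A: 134a + 115b = 2.1.
Solving gives a = 0.388545504, b = −0.434479110.
Then c = 610.7 − a·509214 − b·4381632 = 1706485.46.
At (509963, 4382098): z = 198143.8 − 1903930.0 + 1706485.46 = 699.3 m.

699.3 m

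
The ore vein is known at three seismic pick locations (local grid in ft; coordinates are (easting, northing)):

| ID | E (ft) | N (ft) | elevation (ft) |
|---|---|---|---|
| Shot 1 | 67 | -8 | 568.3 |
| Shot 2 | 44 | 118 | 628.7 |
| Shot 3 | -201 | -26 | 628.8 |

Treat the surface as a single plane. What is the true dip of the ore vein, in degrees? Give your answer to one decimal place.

Two edge vectors: Shot 1→Shot 2 = (-23, 126, 60.4), Shot 1→Shot 3 = (-268, -18, 60.5).
Normal n = (Shot 1→Shot 2) × (Shot 1→Shot 3) = (8710.2, -14795.7, 34182).
So ∂z/∂E = −n_x/n_z = −0.25482 and ∂z/∂N = −n_y/n_z = 0.43285.
Gradient magnitude |∇z| = √(a² + b²) = √(0.06493 + 0.18736) = 0.50229.
True dip = arctan(0.50229) = 26.7°, dipping toward SSE (azimuth ≈ 150°).

26.7°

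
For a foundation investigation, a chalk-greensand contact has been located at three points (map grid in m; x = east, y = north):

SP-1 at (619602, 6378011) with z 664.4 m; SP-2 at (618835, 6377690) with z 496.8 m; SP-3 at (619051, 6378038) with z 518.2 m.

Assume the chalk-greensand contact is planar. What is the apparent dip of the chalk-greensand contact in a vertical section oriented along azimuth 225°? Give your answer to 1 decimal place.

6.5°

Two edge vectors: SP-1→SP-2 = (-767, -321, -167.6), SP-1→SP-3 = (-551, 27, -146.2).
Normal n = (SP-1→SP-2) × (SP-1→SP-3) = (51455.4, -19787.8, -197580).
So ∂z/∂x = −n_x/n_z = 0.26043 and ∂z/∂y = −n_y/n_z = −0.10015.
Unit vector along 225° is (sin 225°, cos 225°) = (-0.7071, -0.7071).
Slope in that direction = a·(-0.7071) + b·(-0.7071) = −0.11333.
Apparent dip = arctan|0.11333| = 6.5° (true dip is 15.6°, so apparent ≤ true as expected).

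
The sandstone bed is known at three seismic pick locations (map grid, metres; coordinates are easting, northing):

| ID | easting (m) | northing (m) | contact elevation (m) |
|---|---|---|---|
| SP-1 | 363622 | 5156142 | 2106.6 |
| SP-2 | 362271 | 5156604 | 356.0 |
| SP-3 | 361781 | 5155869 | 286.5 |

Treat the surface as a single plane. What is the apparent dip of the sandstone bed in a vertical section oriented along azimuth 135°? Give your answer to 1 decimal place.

Let the plane be z = a·easting + b·northing + c.
SP-2−SP-1: −1351a + 462b = −1750.6;  SP-3−SP-1: −1841a − 273b = −1820.1.
Solving gives a = 1.08155, b = −0.62647.
Unit vector along 135° is (sin 135°, cos 135°) = (0.7071, -0.7071).
Slope in that direction = a·(0.7071) + b·(-0.7071) = 1.20775.
Apparent dip = arctan|1.20775| = 50.4° (true dip is 51.3°, so apparent ≤ true as expected).

50.4°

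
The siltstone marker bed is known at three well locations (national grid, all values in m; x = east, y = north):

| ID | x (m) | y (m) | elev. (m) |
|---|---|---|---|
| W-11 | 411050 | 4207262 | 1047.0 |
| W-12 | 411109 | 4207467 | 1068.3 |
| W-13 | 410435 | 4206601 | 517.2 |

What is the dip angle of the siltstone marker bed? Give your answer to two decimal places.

Two edge vectors: W-11→W-12 = (59, 205, 21.3), W-11→W-13 = (-615, -661, -529.8).
Normal n = (W-11→W-12) × (W-11→W-13) = (-94529.7, 18158.7, 87076).
So ∂z/∂x = −n_x/n_z = 1.08560 and ∂z/∂y = −n_y/n_z = −0.20854.
Gradient magnitude |∇z| = √(a² + b²) = √(1.17853 + 0.04349) = 1.10545.
True dip = arctan(1.10545) = 47.87°, dipping toward W (azimuth ≈ 281°).

47.87°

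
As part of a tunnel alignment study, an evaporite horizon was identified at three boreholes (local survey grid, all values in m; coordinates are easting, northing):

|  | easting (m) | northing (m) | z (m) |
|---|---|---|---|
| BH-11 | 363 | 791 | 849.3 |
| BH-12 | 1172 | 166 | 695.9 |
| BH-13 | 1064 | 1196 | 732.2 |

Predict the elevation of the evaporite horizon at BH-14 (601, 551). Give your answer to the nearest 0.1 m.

803.2 m

Let the plane be z = a·easting + b·northing + c.
BH-12−BH-11: 809a − 625b = −153.4;  BH-13−BH-11: 701a + 405b = −117.1.
Solving gives a = −0.176704, b = 0.016715.
Then c = 849.3 − a·363 − b·791 = 900.22.
At (601, 551): z = −106.2 + 9.2 + 900.22 = 803.2 m.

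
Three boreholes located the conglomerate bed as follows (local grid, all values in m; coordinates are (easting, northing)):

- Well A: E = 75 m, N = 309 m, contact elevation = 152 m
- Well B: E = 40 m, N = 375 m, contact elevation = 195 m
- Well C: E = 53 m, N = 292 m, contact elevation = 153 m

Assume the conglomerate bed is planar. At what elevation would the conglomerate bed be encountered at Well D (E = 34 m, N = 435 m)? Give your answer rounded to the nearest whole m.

224 m

Two edge vectors: Well A→Well B = (-35, 66, 43), Well A→Well C = (-22, -17, 1).
Normal n = (Well A→Well B) × (Well A→Well C) = (797, -911, 2047).
So ∂z/∂E = −n_x/n_z = −0.38935 and ∂z/∂N = −n_y/n_z = 0.44504.
Intercept c from Well A: 152 + 29.20 − 137.52 = 43.68.
At (34, 435): z = −13.2 + 193.6 + 43.68 = 224.0 m.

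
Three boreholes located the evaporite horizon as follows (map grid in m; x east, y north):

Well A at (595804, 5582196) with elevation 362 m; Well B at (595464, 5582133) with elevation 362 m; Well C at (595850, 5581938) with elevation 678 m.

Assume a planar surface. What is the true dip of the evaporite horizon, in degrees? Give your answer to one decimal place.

Let the plane be z = a·x + b·y + c.
Well B−Well A: −340a − 63b = 0;  Well C−Well A: 46a − 258b = 316.
Solving gives a = 0.21969, b = −1.18564.
Gradient magnitude |∇z| = √(a² + b²) = √(0.04826 + 1.40573) = 1.20582.
True dip = arctan(1.20582) = 50.3°, dipping toward N (azimuth ≈ 350°).

50.3°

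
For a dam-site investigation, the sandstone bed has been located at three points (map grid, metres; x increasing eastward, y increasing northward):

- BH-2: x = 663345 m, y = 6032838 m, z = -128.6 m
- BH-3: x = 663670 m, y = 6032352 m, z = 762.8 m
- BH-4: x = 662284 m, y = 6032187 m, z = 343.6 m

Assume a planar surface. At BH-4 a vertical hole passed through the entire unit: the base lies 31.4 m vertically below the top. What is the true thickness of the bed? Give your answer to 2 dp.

16.74 m

Let the plane be z = a·x + b·y + c.
BH-3−BH-2: 325a − 486b = 891.4;  BH-4−BH-2: −1061a − 651b = 472.2.
Solving gives a = 0.48240, b = −1.51156.
|∇z| = √(a²+b²) = 1.58667, so dip δ = arctan(1.58667) = 57.78°.
True thickness = vertical thickness × cos δ = 31.4 × cos 57.78° = 16.74 m.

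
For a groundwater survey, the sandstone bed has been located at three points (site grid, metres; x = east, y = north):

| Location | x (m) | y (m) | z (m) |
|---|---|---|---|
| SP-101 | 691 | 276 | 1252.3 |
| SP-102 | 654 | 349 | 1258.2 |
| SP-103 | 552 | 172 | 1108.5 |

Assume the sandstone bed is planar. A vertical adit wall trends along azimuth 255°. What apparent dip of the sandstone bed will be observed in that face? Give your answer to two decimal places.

38.51°

Two edge vectors: SP-101→SP-102 = (-37, 73, 5.9), SP-101→SP-103 = (-139, -104, -143.8).
Normal n = (SP-101→SP-102) × (SP-101→SP-103) = (-9883.8, -6140.7, 13995).
So ∂z/∂x = −n_x/n_z = 0.70624 and ∂z/∂y = −n_y/n_z = 0.43878.
Unit vector along 255° is (sin 255°, cos 255°) = (-0.9659, -0.2588).
Slope in that direction = a·(-0.9659) + b·(-0.2588) = −0.79574.
Apparent dip = arctan|0.79574| = 38.51° (true dip is 39.7°, so apparent ≤ true as expected).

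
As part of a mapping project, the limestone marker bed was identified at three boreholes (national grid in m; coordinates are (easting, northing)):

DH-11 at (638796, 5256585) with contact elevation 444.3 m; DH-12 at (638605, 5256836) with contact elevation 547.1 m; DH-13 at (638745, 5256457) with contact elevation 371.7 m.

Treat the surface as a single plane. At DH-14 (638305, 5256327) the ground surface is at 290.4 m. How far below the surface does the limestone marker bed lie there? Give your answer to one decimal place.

45.2 m

Let the plane be z = a·E + b·N + c.
DH-12−DH-11: −191a + 251b = 102.8;  DH-13−DH-11: −51a − 128b = −72.6.
Solving gives a = 0.135955328, b = 0.513017799.
Then c = 444.3 − a·638796 − b·5256585 = −2783125.09.
At (638305, 5256327): z_contact = 86780.97 + 2696589.31 − 2783125.09 = 245.19 m.
Depth below ground = 290.4 − 245.19 = 45.2 m.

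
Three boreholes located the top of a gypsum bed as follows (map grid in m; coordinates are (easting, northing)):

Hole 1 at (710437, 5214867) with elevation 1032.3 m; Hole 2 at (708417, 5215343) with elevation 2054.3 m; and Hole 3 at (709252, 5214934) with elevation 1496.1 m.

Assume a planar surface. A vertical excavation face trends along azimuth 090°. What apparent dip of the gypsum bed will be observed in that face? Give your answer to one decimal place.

Two edge vectors: Hole 1→Hole 2 = (-2020, 476, 1022), Hole 1→Hole 3 = (-1185, 67, 463.8).
Normal n = (Hole 1→Hole 2) × (Hole 1→Hole 3) = (152294.8, -274194, 428720).
So ∂z/∂E = −n_x/n_z = −0.35523 and ∂z/∂N = −n_y/n_z = 0.63956.
Unit vector along 090° is (sin 90°, cos 90°) = (1.0000, 0.0000).
Slope in that direction = a·(1.0000) + b·(0.0000) = −0.35523.
Apparent dip = arctan|0.35523| = 19.6° (true dip is 36.2°, so apparent ≤ true as expected).

19.6°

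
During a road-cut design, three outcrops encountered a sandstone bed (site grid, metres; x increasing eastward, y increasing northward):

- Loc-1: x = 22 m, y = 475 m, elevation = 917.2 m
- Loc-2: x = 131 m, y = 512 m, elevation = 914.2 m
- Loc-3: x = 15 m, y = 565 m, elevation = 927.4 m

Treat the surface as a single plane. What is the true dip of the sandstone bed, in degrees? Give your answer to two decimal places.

Let the plane be z = a·x + b·y + c.
Loc-2−Loc-1: 109a + 37b = −3;  Loc-3−Loc-1: −7a + 90b = 10.2.
Solving gives a = −0.06430, b = 0.10833.
Gradient magnitude |∇z| = √(a² + b²) = √(0.00413 + 0.01174) = 0.12598.
True dip = arctan(0.12598) = 7.18°, dipping toward SSE (azimuth ≈ 149°).

7.18°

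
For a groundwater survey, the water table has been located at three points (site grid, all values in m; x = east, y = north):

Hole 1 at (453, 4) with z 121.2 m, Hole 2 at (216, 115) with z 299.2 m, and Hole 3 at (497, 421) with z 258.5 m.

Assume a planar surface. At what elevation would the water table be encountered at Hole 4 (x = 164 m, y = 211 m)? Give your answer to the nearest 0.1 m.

Two edge vectors: Hole 1→Hole 2 = (-237, 111, 178), Hole 1→Hole 3 = (44, 417, 137.3).
Normal n = (Hole 1→Hole 2) × (Hole 1→Hole 3) = (-58985.7, 40372.1, -103713).
So ∂z/∂x = −n_x/n_z = −0.56874 and ∂z/∂y = −n_y/n_z = 0.38927.
Intercept c from Hole 1: 121.2 + 257.64 − 1.56 = 377.28.
At (164, 211): z = −93.3 + 82.1 + 377.28 = 366.1 m.

366.1 m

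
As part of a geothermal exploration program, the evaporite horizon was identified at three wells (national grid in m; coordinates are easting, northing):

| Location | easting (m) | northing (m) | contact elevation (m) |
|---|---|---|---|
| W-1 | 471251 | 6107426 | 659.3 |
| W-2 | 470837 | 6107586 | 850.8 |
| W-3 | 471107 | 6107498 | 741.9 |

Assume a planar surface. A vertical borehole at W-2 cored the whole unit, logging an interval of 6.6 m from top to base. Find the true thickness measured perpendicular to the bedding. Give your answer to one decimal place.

4.7 m

Let the plane be z = a·easting + b·northing + c.
W-2−W-1: −414a + 160b = 191.5;  W-3−W-1: −144a + 72b = 82.6.
Solving gives a = −0.08452, b = 0.97819.
|∇z| = √(a²+b²) = 0.98184, so dip δ = arctan(0.98184) = 44.47°.
True thickness = vertical thickness × cos δ = 6.6 × cos 44.47° = 4.7 m.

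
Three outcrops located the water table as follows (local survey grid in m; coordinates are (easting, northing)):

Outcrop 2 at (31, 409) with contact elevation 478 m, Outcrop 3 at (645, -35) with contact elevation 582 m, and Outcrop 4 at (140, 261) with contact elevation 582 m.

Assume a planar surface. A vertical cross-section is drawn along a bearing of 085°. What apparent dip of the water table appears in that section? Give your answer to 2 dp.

Let the plane be z = a·E + b·N + c.
Outcrop 3−Outcrop 2: 614a − 444b = 104;  Outcrop 4−Outcrop 2: 109a − 148b = 104.
Solving gives a = −0.72474, b = −1.23646.
Unit vector along 085° is (sin 85°, cos 85°) = (0.9962, 0.0872).
Slope in that direction = a·(0.9962) + b·(0.0872) = −0.82975.
Apparent dip = arctan|0.82975| = 39.68° (true dip is 55.1°, so apparent ≤ true as expected).

39.68°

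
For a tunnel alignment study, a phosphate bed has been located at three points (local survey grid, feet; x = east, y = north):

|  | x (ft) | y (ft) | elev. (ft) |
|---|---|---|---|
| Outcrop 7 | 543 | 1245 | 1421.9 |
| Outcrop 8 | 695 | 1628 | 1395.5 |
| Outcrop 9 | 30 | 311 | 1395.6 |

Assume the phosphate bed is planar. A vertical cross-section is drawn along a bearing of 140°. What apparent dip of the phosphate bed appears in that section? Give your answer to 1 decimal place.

33.3°

Two edge vectors: Outcrop 7→Outcrop 8 = (152, 383, -26.4), Outcrop 7→Outcrop 9 = (-513, -934, -26.3).
Normal n = (Outcrop 7→Outcrop 8) × (Outcrop 7→Outcrop 9) = (-34730.5, 17540.8, 54511).
So ∂z/∂x = −n_x/n_z = 0.63713 and ∂z/∂y = −n_y/n_z = −0.32178.
Unit vector along 140° is (sin 140°, cos 140°) = (0.6428, -0.7660).
Slope in that direction = a·(0.6428) + b·(-0.7660) = 0.65604.
Apparent dip = arctan|0.65604| = 33.3° (true dip is 35.5°, so apparent ≤ true as expected).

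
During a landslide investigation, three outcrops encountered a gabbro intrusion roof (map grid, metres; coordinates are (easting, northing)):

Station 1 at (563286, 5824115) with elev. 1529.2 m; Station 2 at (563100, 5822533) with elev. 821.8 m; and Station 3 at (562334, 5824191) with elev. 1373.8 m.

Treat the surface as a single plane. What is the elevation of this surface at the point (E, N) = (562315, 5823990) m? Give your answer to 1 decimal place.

Let the plane be z = a·E + b·N + c.
Station 2−Station 1: −186a − 1582b = −707.4;  Station 3−Station 1: −952a + 76b = −155.4.
Solving gives a = 0.197082752, b = 0.423983949.
Then c = 1529.2 − a·563286 − b·5824115 = −2578816.04.
At (562315, 5823990): z = 110822.6 + 2469278.3 − 2578816.04 = 1284.8 m.

1284.8 m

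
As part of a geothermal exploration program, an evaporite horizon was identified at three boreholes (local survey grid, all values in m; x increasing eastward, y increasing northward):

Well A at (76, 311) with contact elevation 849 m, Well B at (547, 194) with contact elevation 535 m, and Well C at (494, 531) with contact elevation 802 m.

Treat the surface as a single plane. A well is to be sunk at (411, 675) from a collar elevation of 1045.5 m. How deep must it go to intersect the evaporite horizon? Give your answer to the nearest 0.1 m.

99.9 m

Two edge vectors: Well A→Well B = (471, -117, -314), Well A→Well C = (418, 220, -47).
Normal n = (Well A→Well B) × (Well A→Well C) = (74579, -109115, 152526).
So ∂z/∂x = −n_x/n_z = −0.48896 and ∂z/∂y = −n_y/n_z = 0.71539.
Intercept c from Well A: 849 + 37.16 − 222.49 = 663.68.
At (411, 675): z_contact = −200.96 + 482.89 + 663.68 = 945.60 m.
Depth below ground = 1045.5 − 945.60 = 99.9 m.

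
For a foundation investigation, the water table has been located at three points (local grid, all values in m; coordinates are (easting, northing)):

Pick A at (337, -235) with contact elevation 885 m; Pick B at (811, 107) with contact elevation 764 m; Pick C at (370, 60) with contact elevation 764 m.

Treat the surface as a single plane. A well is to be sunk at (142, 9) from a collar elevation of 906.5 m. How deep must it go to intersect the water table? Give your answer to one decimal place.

Let the plane be z = a·E + b·N + c.
Pick B−Pick A: 474a + 342b = −121;  Pick C−Pick A: 33a + 295b = −121.
Solving gives a = 0.04424, b = −0.41512.
Then c = 885 − a·337 − b·-235 = 772.54.
At (142, 9): z_contact = 6.28 − 3.74 + 772.54 = 775.08 m.
Depth below ground = 906.5 − 775.08 = 131.4 m.

131.4 m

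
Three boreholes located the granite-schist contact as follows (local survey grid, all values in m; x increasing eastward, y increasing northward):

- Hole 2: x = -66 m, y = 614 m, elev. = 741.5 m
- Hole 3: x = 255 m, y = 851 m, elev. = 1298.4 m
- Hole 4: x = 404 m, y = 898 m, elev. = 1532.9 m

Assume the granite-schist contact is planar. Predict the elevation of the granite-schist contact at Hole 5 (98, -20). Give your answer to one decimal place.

738.4 m

Two edge vectors: Hole 2→Hole 3 = (321, 237, 556.9), Hole 2→Hole 4 = (470, 284, 791.4).
Normal n = (Hole 2→Hole 3) × (Hole 2→Hole 4) = (29402.2, 7703.6, -20226).
So ∂z/∂x = −n_x/n_z = 1.45368 and ∂z/∂y = −n_y/n_z = 0.38088.
Intercept c from Hole 2: 741.5 + 95.94 − 233.86 = 603.59.
At (98, -20): z = 142.5 − 7.6 + 603.59 = 738.4 m.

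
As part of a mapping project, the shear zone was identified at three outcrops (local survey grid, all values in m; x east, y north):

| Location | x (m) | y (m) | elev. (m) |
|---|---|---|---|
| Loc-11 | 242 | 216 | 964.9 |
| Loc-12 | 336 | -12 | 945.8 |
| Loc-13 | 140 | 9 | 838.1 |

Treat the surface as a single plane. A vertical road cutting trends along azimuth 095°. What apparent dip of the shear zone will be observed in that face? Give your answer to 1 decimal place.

Let the plane be z = a·x + b·y + c.
Loc-12−Loc-11: 94a − 228b = −19.1;  Loc-13−Loc-11: −102a − 207b = −126.8.
Solving gives a = 0.58427, b = 0.32466.
Unit vector along 095° is (sin 95°, cos 95°) = (0.9962, -0.0872).
Slope in that direction = a·(0.9962) + b·(-0.0872) = 0.55376.
Apparent dip = arctan|0.55376| = 29.0° (true dip is 33.8°, so apparent ≤ true as expected).

29.0°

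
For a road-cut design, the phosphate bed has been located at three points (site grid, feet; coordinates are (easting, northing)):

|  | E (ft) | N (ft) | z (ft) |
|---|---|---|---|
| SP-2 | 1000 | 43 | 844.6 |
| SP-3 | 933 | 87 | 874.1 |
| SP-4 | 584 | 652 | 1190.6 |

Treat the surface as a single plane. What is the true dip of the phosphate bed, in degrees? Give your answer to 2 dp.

Let the plane be z = a·E + b·N + c.
SP-3−SP-2: −67a + 44b = 29.5;  SP-4−SP-2: −416a + 609b = 346.
Solving gives a = −0.12185, b = 0.48491.
Gradient magnitude |∇z| = √(a² + b²) = √(0.01485 + 0.23514) = 0.49999.
True dip = arctan(0.49999) = 26.56°, dipping toward SSE (azimuth ≈ 166°).

26.56°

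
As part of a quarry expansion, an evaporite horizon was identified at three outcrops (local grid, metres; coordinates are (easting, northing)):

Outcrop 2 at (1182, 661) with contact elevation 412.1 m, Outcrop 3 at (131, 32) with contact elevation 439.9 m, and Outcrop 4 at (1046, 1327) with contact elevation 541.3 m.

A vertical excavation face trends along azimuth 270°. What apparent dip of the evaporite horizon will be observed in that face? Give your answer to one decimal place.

Two edge vectors: Outcrop 2→Outcrop 3 = (-1051, -629, 27.8), Outcrop 2→Outcrop 4 = (-136, 666, 129.2).
Normal n = (Outcrop 2→Outcrop 3) × (Outcrop 2→Outcrop 4) = (-99781.6, 132008.4, -785510).
So ∂z/∂E = −n_x/n_z = −0.12703 and ∂z/∂N = −n_y/n_z = 0.16805.
Unit vector along 270° is (sin 270°, cos 270°) = (-1.0000, -0.0000).
Slope in that direction = a·(-1.0000) + b·(-0.0000) = 0.12703.
Apparent dip = arctan|0.12703| = 7.2° (true dip is 11.9°, so apparent ≤ true as expected).

7.2°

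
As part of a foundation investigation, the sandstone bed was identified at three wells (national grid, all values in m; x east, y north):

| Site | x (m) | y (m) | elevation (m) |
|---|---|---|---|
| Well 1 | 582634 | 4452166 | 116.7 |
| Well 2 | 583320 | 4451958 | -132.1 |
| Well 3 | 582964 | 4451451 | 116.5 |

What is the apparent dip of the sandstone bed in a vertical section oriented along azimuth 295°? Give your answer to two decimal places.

16.70°

Let the plane be z = a·x + b·y + c.
Well 2−Well 1: 686a − 208b = −248.8;  Well 3−Well 1: 330a − 715b = −0.2.
Solving gives a = −0.42160, b = −0.19430.
Unit vector along 295° is (sin 295°, cos 295°) = (-0.9063, 0.4226).
Slope in that direction = a·(-0.9063) + b·(0.4226) = 0.29998.
Apparent dip = arctan|0.29998| = 16.70° (true dip is 24.9°, so apparent ≤ true as expected).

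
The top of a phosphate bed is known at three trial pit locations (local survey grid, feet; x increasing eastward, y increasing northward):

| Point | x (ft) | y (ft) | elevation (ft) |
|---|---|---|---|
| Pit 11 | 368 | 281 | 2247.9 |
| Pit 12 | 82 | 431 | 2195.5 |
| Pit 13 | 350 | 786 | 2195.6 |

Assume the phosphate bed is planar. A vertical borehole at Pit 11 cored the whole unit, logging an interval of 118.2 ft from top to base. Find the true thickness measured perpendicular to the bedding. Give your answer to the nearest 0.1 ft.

116.6 ft

Let the plane be z = a·x + b·y + c.
Pit 12−Pit 11: −286a + 150b = −52.4;  Pit 13−Pit 11: −18a + 505b = −52.3.
Solving gives a = 0.13136, b = −0.09888.
|∇z| = √(a²+b²) = 0.16441, so dip δ = arctan(0.16441) = 9.34°.
True thickness = vertical thickness × cos δ = 118.2 × cos 9.34° = 116.6 ft.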